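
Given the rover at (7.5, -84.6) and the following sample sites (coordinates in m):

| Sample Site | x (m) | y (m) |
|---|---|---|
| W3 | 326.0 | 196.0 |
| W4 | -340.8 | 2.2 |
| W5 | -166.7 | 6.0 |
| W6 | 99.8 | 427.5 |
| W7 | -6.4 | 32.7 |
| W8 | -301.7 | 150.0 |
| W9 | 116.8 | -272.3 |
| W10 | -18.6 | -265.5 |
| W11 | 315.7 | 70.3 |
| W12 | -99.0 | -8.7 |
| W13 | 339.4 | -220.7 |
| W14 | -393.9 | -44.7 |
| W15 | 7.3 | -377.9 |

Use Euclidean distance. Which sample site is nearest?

Distances from (7.5, -84.6):
W3: 424.5 m
W4: 359.0 m
W5: 196.4 m
W6: 520.4 m
W7: 118.1 m
W8: 388.1 m
W9: 217.2 m
W10: 182.8 m
W11: 344.9 m
W12: 130.8 m
W13: 358.7 m
W14: 403.4 m
W15: 293.3 m
Minimum: W7 at 118.1 m.

W7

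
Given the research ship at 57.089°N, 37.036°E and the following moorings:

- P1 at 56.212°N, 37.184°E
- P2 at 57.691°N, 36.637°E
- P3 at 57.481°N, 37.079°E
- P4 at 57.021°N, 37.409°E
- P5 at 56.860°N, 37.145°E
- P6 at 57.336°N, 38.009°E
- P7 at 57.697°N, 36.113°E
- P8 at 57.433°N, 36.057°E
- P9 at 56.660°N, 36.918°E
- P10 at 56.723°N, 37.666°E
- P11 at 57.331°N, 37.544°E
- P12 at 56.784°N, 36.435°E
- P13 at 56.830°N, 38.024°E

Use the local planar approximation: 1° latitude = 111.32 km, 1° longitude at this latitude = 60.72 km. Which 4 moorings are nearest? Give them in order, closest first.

P4, P5, P11, P3

Distances from 57.089°N, 37.036°E:
P1: √((-0.877·111.32)² + (0.148·60.72)²) = √(9531.15609 + 80.75826) = 98.040 km
P2: √((0.602·111.32)² + (-0.399·60.72)²) = √(4490.96197 + 586.96110) = 71.260 km
P3: √((0.392·111.32)² + (0.043·60.72)²) = √(1904.22617 + 6.81711) = 43.715 km
P4: √((-0.068·111.32)² + (0.373·60.72)²) = √(57.30127 + 512.95727) = 23.880 km
P5: √((-0.229·111.32)² + (0.109·60.72)²) = √(649.85634 + 43.80428) = 26.337 km
P6: √((0.247·111.32)² + (0.973·60.72)²) = √(756.03222 + 3490.51257) = 65.166 km
P7: √((0.608·111.32)² + (-0.923·60.72)²) = √(4580.92893 + 3140.99271) = 87.874 km
P8: √((0.344·111.32)² + (-0.979·60.72)²) = √(1466.43656 + 3533.69376) = 70.712 km
P9: √((-0.429·111.32)² + (-0.118·60.72)²) = √(2280.66228 + 51.33665) = 48.291 km
P10: √((-0.366·111.32)² + (0.630·60.72)²) = √(1660.00183 + 1463.33791) = 55.887 km
P11: √((0.242·111.32)² + (0.508·60.72)²) = √(725.73343 + 951.46091) = 40.954 km
P12: √((-0.305·111.32)² + (-0.601·60.72)²) = √(1152.77905 + 1331.71861) = 49.845 km
P13: √((-0.259·111.32)² + (0.988·60.72)²) = √(831.27730 + 3598.96327) = 66.560 km
Sorted: P4 (23.880 km) < P5 (26.337 km) < P11 (40.954 km) < P3 (43.715 km) < P9 (48.291 km) < P12 (49.845 km) < …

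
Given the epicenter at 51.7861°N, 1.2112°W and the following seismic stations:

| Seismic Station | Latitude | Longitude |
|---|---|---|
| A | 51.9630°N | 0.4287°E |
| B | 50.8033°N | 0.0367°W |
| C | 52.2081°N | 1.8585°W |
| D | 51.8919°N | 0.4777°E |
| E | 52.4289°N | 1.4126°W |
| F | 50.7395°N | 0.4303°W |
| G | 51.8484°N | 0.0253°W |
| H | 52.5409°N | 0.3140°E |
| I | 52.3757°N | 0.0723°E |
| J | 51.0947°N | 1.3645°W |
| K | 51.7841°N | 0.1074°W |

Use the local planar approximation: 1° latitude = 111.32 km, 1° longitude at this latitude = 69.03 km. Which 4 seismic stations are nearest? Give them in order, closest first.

Distances from 51.7861°N, 1.2112°W:
A: √((0.1769·111.32)² + (1.6399·69.03)²) = √(387.794871 + 12814.760046) = 114.9024 km
B: √((-0.9828·111.32)² + (1.1745·69.03)²) = √(11969.518793 + 6573.274806) = 136.1719 km
C: √((0.4220·111.32)² + (-0.6473·69.03)²) = √(2206.842287 + 1996.581124) = 64.8338 km
D: √((0.1058·111.32)² + (1.6889·69.03)²) = √(138.713181 + 13592.007896) = 117.1782 km
E: √((0.6428·111.32)² + (-0.2014·69.03)²) = √(5120.332120 + 193.283455) = 72.8946 km
F: √((-1.0466·111.32)² + (0.7809·69.03)²) = √(13574.000352 + 2905.805841) = 128.3737 km
G: √((0.0623·111.32)² + (1.1859·69.03)²) = √(48.097498 + 6701.497886) = 82.1559 km
H: √((0.7548·111.32)² + (1.5252·69.03)²) = √(7060.089040 + 11084.837732) = 134.7031 km
I: √((0.5896·111.32)² + (1.2835·69.03)²) = √(4307.857661 + 7849.960886) = 110.2625 km
J: √((-0.6914·111.32)² + (-0.1533·69.03)²) = √(5923.864904 + 111.985052) = 77.6907 km
K: √((-0.0020·111.32)² + (1.1038·69.03)²) = √(0.049569 + 5805.725876) = 76.1956 km
Sorted: C (64.8338 km) < E (72.8946 km) < K (76.1956 km) < J (77.6907 km) < G (82.1559 km) < I (110.2625 km) < …

C, E, K, J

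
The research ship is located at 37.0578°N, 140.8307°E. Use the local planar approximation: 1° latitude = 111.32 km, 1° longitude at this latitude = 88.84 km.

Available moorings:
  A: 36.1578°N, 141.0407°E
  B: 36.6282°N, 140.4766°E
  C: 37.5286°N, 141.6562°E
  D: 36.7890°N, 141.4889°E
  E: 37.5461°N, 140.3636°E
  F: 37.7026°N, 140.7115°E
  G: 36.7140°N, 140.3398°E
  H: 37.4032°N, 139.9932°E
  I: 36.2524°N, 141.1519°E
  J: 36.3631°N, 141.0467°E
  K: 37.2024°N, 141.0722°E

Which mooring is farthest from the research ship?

A

Distances from 37.0578°N, 140.8307°E:
A: 101.9102 km
B: 57.2422 km
C: 90.1395 km
D: 65.6859 km
E: 68.3868 km
F: 72.5561 km
G: 58.0233 km
H: 83.7513 km
I: 94.0886 km
J: 79.6792 km
K: 26.8220 km
Maximum: A at 101.9102 km.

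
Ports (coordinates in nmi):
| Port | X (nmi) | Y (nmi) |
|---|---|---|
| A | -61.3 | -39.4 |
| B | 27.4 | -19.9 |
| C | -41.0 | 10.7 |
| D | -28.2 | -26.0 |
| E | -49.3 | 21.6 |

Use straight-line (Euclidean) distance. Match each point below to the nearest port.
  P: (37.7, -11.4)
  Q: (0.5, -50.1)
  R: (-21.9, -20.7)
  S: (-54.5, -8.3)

P→B; Q→D; R→D; S→C

P at (37.7, -11.4):
  A: 102.9 nmi
  B: 13.4 nmi
  C: 81.7 nmi
  D: 67.5 nmi
  E: 93.0 nmi
  → nearest: B (13.4 nmi)
Q at (0.5, -50.1):
  A: 62.7 nmi
  B: 40.4 nmi
  C: 73.6 nmi
  D: 37.5 nmi
  E: 87.3 nmi
  → nearest: D (37.5 nmi)
R at (-21.9, -20.7):
  A: 43.6 nmi
  B: 49.3 nmi
  C: 36.8 nmi
  D: 8.2 nmi
  E: 50.4 nmi
  → nearest: D (8.2 nmi)
S at (-54.5, -8.3):
  A: 31.8 nmi
  B: 82.7 nmi
  C: 23.3 nmi
  D: 31.7 nmi
  E: 30.3 nmi
  → nearest: C (23.3 nmi)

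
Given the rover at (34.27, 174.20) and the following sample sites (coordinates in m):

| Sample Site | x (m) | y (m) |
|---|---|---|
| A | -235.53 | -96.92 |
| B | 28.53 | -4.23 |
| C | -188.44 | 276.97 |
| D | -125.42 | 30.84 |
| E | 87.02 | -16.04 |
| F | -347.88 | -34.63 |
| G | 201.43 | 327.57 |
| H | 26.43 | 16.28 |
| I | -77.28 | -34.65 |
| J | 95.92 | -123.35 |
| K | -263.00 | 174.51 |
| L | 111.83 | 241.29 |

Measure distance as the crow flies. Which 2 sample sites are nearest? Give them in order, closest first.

Distances from (34.27, 174.20):
A: √((-269.80)² + (-271.12)²) = √(72792.0400 + 73506.0544) = 382.49 m
B: √((-5.74)² + (-178.43)²) = √(32.9476 + 31837.2649) = 178.52 m
C: √((-222.71)² + (102.77)²) = √(49599.7441 + 10561.6729) = 245.28 m
D: √((-159.69)² + (-143.36)²) = √(25500.8961 + 20552.0896) = 214.60 m
E: √((52.75)² + (-190.24)²) = √(2782.5625 + 36191.2576) = 197.42 m
F: √((-382.15)² + (-208.83)²) = √(146038.6225 + 43609.9689) = 435.49 m
G: √((167.16)² + (153.37)²) = √(27942.4656 + 23522.3569) = 226.86 m
H: √((-7.84)² + (-157.92)²) = √(61.4656 + 24938.7264) = 158.11 m
I: √((-111.55)² + (-208.85)²) = √(12443.4025 + 43618.3225) = 236.77 m
J: √((61.65)² + (-297.55)²) = √(3800.7225 + 88536.0025) = 303.87 m
K: √((-297.27)² + (0.31)²) = √(88369.4529 + 0.0961) = 297.27 m
L: √((77.56)² + (67.09)²) = √(6015.5536 + 4501.0681) = 102.55 m
Sorted: L (102.55 m) < H (158.11 m) < B (178.52 m) < E (197.42 m) < …

L, H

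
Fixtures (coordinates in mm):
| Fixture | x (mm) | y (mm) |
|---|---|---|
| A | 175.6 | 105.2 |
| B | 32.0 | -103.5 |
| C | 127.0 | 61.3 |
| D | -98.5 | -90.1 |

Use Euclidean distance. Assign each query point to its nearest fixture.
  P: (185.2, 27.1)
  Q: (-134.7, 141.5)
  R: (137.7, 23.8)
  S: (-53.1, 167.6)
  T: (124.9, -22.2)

P at (185.2, 27.1):
  A: 78.7 mm
  B: 201.3 mm
  C: 67.5 mm
  D: 307.0 mm
  → nearest: C (67.5 mm)
Q at (-134.7, 141.5):
  A: 312.4 mm
  B: 296.3 mm
  C: 273.7 mm
  D: 234.4 mm
  → nearest: D (234.4 mm)
R at (137.7, 23.8):
  A: 89.8 mm
  B: 165.5 mm
  C: 39.0 mm
  D: 262.2 mm
  → nearest: C (39.0 mm)
S at (-53.1, 167.6):
  A: 237.1 mm
  B: 284.1 mm
  C: 209.1 mm
  D: 261.7 mm
  → nearest: C (209.1 mm)
T at (124.9, -22.2):
  A: 137.1 mm
  B: 123.5 mm
  C: 83.5 mm
  D: 233.5 mm
  → nearest: C (83.5 mm)

P→C; Q→D; R→C; S→C; T→C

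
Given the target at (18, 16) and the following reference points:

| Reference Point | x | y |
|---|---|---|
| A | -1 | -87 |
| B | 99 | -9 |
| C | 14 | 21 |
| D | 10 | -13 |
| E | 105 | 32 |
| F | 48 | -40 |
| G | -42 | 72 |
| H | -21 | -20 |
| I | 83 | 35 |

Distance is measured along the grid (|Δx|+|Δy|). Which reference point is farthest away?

A

Distances from (18, 16):
A: |-19| + |-103| = 19 + 103 = 122
B: |81| + |-25| = 81 + 25 = 106
C: |-4| + |5| = 4 + 5 = 9
D: |-8| + |-29| = 8 + 29 = 37
E: |87| + |16| = 87 + 16 = 103
F: |30| + |-56| = 30 + 56 = 86
G: |-60| + |56| = 60 + 56 = 116
H: |-39| + |-36| = 39 + 36 = 75
I: |65| + |19| = 65 + 19 = 84
Maximum: A at 122.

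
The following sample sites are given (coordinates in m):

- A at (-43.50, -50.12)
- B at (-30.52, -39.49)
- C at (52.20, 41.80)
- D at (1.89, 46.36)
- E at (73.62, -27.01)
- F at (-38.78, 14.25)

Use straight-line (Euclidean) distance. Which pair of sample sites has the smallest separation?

Pairwise distances:
A–B: √((12.98)² + (10.63)²) = √(168.4804 + 112.9969) = 16.78 m
A–C: √((95.70)² + (91.92)²) = √(9158.4900 + 8449.2864) = 132.69 m
A–D: √((45.39)² + (96.48)²) = √(2060.2521 + 9308.3904) = 106.62 m
A–E: √((117.12)² + (23.11)²) = √(13717.0944 + 534.0721) = 119.38 m
A–F: √((4.72)² + (64.37)²) = √(22.2784 + 4143.4969) = 64.54 m
B–C: √((82.72)² + (81.29)²) = √(6842.5984 + 6608.0641) = 115.98 m
B–D: √((32.41)² + (85.85)²) = √(1050.4081 + 7370.2225) = 91.76 m
B–E: √((104.14)² + (12.48)²) = √(10845.1396 + 155.7504) = 104.89 m
B–F: √((-8.26)² + (53.74)²) = √(68.2276 + 2887.9876) = 54.37 m
C–D: √((-50.31)² + (4.56)²) = √(2531.0961 + 20.7936) = 50.52 m
C–E: √((21.42)² + (-68.81)²) = √(458.8164 + 4734.8161) = 72.07 m
C–F: √((-90.98)² + (-27.55)²) = √(8277.3604 + 759.0025) = 95.06 m
D–E: √((71.73)² + (-73.37)²) = √(5145.1929 + 5383.1569) = 102.61 m
D–F: √((-40.67)² + (-32.11)²) = √(1654.0489 + 1031.0521) = 51.82 m
E–F: √((-112.40)² + (41.26)²) = √(12633.7600 + 1702.3876) = 119.73 m
Closest pair: A–B at 16.78 m.

A and B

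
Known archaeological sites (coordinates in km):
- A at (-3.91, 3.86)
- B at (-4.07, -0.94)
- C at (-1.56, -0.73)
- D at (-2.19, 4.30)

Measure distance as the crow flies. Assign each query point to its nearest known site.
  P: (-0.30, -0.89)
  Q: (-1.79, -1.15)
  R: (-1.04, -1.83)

P at (-0.30, -0.89):
  A: √((-3.61)² + (4.75)²) = √(13.0321 + 22.5625) = 5.97 km
  B: √((-3.77)² + (-0.05)²) = √(14.2129 + 0.0025) = 3.77 km
  C: √((-1.26)² + (0.16)²) = √(1.5876 + 0.0256) = 1.27 km
  D: √((-1.89)² + (5.19)²) = √(3.5721 + 26.9361) = 5.52 km
  → nearest: C (1.27 km)
Q at (-1.79, -1.15):
  A: √((-2.12)² + (5.01)²) = √(4.4944 + 25.1001) = 5.44 km
  B: √((-2.28)² + (0.21)²) = √(5.1984 + 0.0441) = 2.29 km
  C: √((0.23)² + (0.42)²) = √(0.0529 + 0.1764) = 0.48 km
  D: √((-0.40)² + (5.45)²) = √(0.1600 + 29.7025) = 5.46 km
  → nearest: C (0.48 km)
R at (-1.04, -1.83):
  A: √((-2.87)² + (5.69)²) = √(8.2369 + 32.3761) = 6.37 km
  B: √((-3.03)² + (0.89)²) = √(9.1809 + 0.7921) = 3.16 km
  C: √((-0.52)² + (1.10)²) = √(0.2704 + 1.2100) = 1.22 km
  D: √((-1.15)² + (6.13)²) = √(1.3225 + 37.5769) = 6.24 km
  → nearest: C (1.22 km)

P→C; Q→C; R→C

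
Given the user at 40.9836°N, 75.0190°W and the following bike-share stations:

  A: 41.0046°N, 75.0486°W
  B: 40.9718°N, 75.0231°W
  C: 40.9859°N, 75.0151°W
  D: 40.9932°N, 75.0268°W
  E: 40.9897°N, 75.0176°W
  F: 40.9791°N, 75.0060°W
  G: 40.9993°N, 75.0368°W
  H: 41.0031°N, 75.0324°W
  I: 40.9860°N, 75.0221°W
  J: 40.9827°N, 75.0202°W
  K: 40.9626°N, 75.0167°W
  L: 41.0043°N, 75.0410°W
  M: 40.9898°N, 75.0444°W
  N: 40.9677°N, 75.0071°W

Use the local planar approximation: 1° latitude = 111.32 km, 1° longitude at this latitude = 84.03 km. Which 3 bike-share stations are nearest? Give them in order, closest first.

J, I, C

Distances from 40.9836°N, 75.0190°W:
A: 3.4134 km
B: 1.3580 km
C: 0.4159 km
D: 1.2537 km
E: 0.6892 km
F: 1.2018 km
G: 2.3004 km
H: 2.4454 km
I: 0.3731 km
J: 0.1421 km
K: 2.3457 km
L: 2.9542 km
M: 2.2432 km
N: 2.0329 km
Sorted: J (0.1421 km) < I (0.3731 km) < C (0.4159 km) < E (0.6892 km) < F (1.2018 km) < …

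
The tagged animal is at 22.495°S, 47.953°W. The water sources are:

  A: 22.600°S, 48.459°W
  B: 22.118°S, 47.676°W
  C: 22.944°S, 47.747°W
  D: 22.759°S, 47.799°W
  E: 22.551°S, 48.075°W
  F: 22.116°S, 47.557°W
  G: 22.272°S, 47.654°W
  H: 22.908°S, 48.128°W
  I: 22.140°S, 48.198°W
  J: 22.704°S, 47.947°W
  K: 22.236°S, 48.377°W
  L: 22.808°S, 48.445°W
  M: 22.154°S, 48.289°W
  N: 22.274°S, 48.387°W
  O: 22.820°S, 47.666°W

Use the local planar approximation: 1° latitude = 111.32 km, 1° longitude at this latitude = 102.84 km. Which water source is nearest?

Distances from 22.495°S, 47.953°W:
A: √((-0.105·111.32)² + (-0.506·102.84)²) = √(136.62337 + 2707.85353) = 53.334 km
B: √((0.377·111.32)² + (0.277·102.84)²) = √(1761.28281 + 811.49094) = 50.723 km
C: √((-0.449·111.32)² + (0.206·102.84)²) = √(2498.26830 + 448.80592) = 54.287 km
D: √((-0.264·111.32)² + (0.154·102.84)²) = √(863.68276 + 250.82197) = 33.384 km
E: √((-0.056·111.32)² + (-0.122·102.84)²) = √(38.86176 + 157.41416) = 14.010 km
F: √((0.379·111.32)² + (0.396·102.84)²) = √(1780.01973 + 1658.49630) = 58.639 km
G: √((0.223·111.32)² + (0.299·102.84)²) = √(616.24885 + 945.51084) = 39.519 km
H: √((-0.413·111.32)² + (-0.175·102.84)²) = √(2113.71534 + 323.89201) = 49.372 km
I: √((0.355·111.32)² + (-0.245·102.84)²) = √(1561.71975 + 634.82834) = 46.867 km
J: √((-0.209·111.32)² + (0.006·102.84)²) = √(541.30117 + 0.38074) = 23.274 km
K: √((0.259·111.32)² + (-0.424·102.84)²) = √(831.27730 + 1901.32277) = 52.274 km
L: √((-0.313·111.32)² + (-0.492·102.84)²) = √(1214.04580 + 2560.08474) = 61.434 km
M: √((0.341·111.32)² + (-0.336·102.84)²) = √(1440.97071 + 1193.99550) = 51.332 km
N: √((0.221·111.32)² + (-0.434·102.84)²) = √(605.24463 + 1992.06541) = 50.964 km
O: √((-0.325·111.32)² + (0.287·102.84)²) = √(1308.92004 + 871.13995) = 46.691 km
Minimum: E at 14.010 km.

E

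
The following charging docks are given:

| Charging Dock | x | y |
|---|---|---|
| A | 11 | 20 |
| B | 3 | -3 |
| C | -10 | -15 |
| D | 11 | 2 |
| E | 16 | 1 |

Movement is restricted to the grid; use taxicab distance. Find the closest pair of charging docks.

Pairwise distances:
A–B: 31
A–C: 56
A–D: 18
A–E: 24
B–C: 25
B–D: 13
B–E: 17
C–D: 38
C–E: 42
D–E: 6
Closest pair: D–E at 6.

D and E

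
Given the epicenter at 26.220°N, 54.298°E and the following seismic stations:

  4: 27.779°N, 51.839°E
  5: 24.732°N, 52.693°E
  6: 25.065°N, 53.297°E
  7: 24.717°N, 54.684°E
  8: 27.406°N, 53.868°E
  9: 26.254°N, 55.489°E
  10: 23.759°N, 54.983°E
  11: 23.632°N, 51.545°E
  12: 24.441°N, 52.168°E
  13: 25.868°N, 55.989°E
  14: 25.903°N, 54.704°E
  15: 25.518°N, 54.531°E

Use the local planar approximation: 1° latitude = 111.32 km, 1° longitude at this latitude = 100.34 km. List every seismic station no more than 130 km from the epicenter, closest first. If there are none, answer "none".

14, 15, 9

Distances from 26.220°N, 54.298°E:
4: √((1.559·111.32)² + (-2.459·100.34)²) = √(30118.86665 + 60878.68330) = 301.658 km
5: √((-1.488·111.32)² + (-1.605·100.34)²) = √(27437.98774 + 25935.71749) = 231.027 km
6: √((-1.155·111.32)² + (-1.001·100.34)²) = √(16531.42777 + 10088.26190) = 163.155 km
7: √((-1.503·111.32)² + (0.386·100.34)²) = √(27993.96121 + 1500.10895) = 171.738 km
8: √((1.186·111.32)² + (-0.430·100.34)²) = √(17430.73793 + 1861.59457) = 138.897 km
9: √((0.034·111.32)² + (1.191·100.34)²) = √(14.32532 + 14281.43068) = 119.565 km
10: √((-2.461·111.32)² + (0.685·100.34)²) = √(75053.27068 + 4724.21154) = 282.449 km
11: √((-2.588·111.32)² + (-2.753·100.34)²) = √(82999.39741 + 76306.33875) = 399.131 km
12: √((-1.779·111.32)² + (-2.130·100.34)²) = √(39219.16035 + 45678.03367) = 291.371 km
13: √((-0.352·111.32)² + (1.691·100.34)²) = √(1535.43601 + 28789.58526) = 174.141 km
14: √((-0.317·111.32)² + (0.406·100.34)²) = √(1245.27400 + 1659.58790) = 53.897 km
15: √((-0.702·111.32)² + (0.233·100.34)²) = √(6106.89734 + 546.58793) = 81.569 km
Threshold 130 km: 14 (53.897 km), 15 (81.569 km), 9 (119.565 km) are within range.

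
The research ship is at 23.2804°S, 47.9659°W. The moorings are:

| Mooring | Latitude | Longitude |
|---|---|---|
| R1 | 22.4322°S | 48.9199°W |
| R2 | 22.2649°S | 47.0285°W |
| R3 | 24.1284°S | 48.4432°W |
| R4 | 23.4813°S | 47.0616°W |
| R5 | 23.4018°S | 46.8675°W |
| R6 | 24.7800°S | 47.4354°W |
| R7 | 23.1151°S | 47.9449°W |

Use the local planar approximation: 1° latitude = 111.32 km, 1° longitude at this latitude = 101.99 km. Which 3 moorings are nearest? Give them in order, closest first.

R7, R4, R3

Distances from 23.2804°S, 47.9659°W:
R1: √((0.8482·111.32)² + (-0.9540·101.99)²) = √(8915.443079 + 9466.990318) = 135.5818 km
R2: √((1.0155·111.32)² + (0.9374·101.99)²) = √(12779.276027 + 9140.397481) = 148.0529 km
R3: √((-0.8480·111.32)² + (-0.4773·101.99)²) = √(8911.239168 + 2369.725557) = 106.2119 km
R4: √((-0.2009·111.32)² + (0.9043·101.99)²) = √(500.156905 + 8506.291184) = 94.9023 km
R5: √((-0.1214·111.32)² + (1.0984·101.99)²) = √(182.634899 + 12549.783450) = 112.8380 km
R6: √((-1.4996·111.32)² + (0.5305·101.99)²) = √(27867.451812 + 2927.426231) = 175.4847 km
R7: √((0.1653·111.32)² + (0.0210·101.99)²) = √(338.604014 + 4.587264) = 18.5254 km
Sorted: R7 (18.5254 km) < R4 (94.9023 km) < R3 (106.2119 km) < R5 (112.8380 km) < R1 (135.5818 km) < …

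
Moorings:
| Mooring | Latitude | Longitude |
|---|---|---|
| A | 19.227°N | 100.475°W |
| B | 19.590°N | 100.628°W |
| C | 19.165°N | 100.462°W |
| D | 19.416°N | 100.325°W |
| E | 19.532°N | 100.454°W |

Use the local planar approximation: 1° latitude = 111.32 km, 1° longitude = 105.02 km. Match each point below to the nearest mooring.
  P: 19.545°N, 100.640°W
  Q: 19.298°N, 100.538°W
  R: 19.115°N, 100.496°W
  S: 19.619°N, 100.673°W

P→B; Q→A; R→C; S→B

P at 19.545°N, 100.640°W:
  A: √((-0.318·111.32)² + (0.165·105.02)²) = √(1253.14301 + 300.26998) = 39.413 km
  B: √((0.045·111.32)² + (0.012·105.02)²) = √(25.09409 + 1.58820) = 5.165 km
  C: √((-0.380·111.32)² + (0.178·105.02)²) = √(1789.42536 + 349.44919) = 46.248 km
  D: √((-0.129·111.32)² + (0.315·105.02)²) = √(206.21764 + 1094.37241) = 36.064 km
  E: √((-0.013·111.32)² + (0.186·105.02)²) = √(2.09427 + 381.56622) = 19.587 km
  → nearest: B (5.165 km)
Q at 19.298°N, 100.538°W:
  A: √((-0.071·111.32)² + (0.063·105.02)²) = √(62.46879 + 43.77490) = 10.307 km
  B: √((0.292·111.32)² + (-0.090·105.02)²) = √(1056.60363 + 89.33652) = 33.852 km
  C: √((-0.133·111.32)² + (0.076·105.02)²) = √(219.20461 + 63.70466) = 16.820 km
  D: √((0.118·111.32)² + (0.213·105.02)²) = √(172.54819 + 500.38379) = 25.941 km
  E: √((0.234·111.32)² + (0.084·105.02)²) = √(678.54415 + 77.82204) = 27.502 km
  → nearest: A (10.307 km)
R at 19.115°N, 100.496°W:
  A: √((0.112·111.32)² + (0.021·105.02)²) = √(155.44703 + 4.86388) = 12.661 km
  B: √((0.475·111.32)² + (-0.132·105.02)²) = √(2795.97713 + 192.17279) = 54.664 km
  C: √((0.050·111.32)² + (0.034·105.02)²) = √(30.98036 + 12.74976) = 6.613 km
  D: √((0.301·111.32)² + (0.171·105.02)²) = √(1122.74049 + 322.50485) = 38.016 km
  E: √((0.417·111.32)² + (0.042·105.02)²) = √(2154.85725 + 19.45551) = 46.630 km
  → nearest: C (6.613 km)
S at 19.619°N, 100.673°W:
  A: √((-0.392·111.32)² + (0.198·105.02)²) = √(1904.22617 + 432.38877) = 48.339 km
  B: √((-0.029·111.32)² + (0.045·105.02)²) = √(10.42179 + 22.33413) = 5.723 km
  C: √((-0.454·111.32)² + (0.211·105.02)²) = √(2554.21882 + 491.03103) = 55.184 km
  D: √((-0.203·111.32)² + (0.348·105.02)²) = √(510.66780 + 1335.68029) = 42.969 km
  E: √((-0.087·111.32)² + (0.219·105.02)²) = √(93.79613 + 528.97148) = 24.955 km
  → nearest: B (5.723 km)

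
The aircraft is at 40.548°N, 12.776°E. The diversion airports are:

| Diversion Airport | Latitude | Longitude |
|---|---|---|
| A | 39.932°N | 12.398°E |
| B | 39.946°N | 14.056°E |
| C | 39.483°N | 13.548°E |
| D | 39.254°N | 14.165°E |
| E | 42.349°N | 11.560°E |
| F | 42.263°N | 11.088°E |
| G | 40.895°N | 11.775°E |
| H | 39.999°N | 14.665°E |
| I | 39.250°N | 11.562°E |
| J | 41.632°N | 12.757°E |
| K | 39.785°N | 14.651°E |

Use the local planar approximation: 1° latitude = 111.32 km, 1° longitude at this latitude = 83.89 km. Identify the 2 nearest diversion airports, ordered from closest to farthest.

A, G

Distances from 40.548°N, 12.776°E:
A: 75.550 km
B: 126.575 km
C: 135.092 km
D: 185.277 km
E: 224.947 km
F: 237.698 km
G: 92.432 km
H: 169.845 km
I: 176.777 km
J: 120.681 km
K: 178.761 km
Sorted: A (75.550 km) < G (92.432 km) < J (120.681 km) < B (126.575 km) < …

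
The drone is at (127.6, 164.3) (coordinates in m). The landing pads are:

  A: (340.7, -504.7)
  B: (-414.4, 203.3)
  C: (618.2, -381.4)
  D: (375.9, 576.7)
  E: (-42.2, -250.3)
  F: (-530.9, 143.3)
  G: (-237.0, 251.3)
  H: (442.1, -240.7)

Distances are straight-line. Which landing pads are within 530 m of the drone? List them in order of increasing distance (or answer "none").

Distances from (127.6, 164.3):
A: √((213.1)² + (-669.0)²) = √(45411.610 + 447561.000) = 702.1 m
B: √((-542.0)² + (39.0)²) = √(293764.000 + 1521.000) = 543.4 m
C: √((490.6)² + (-545.7)²) = √(240688.360 + 297788.490) = 733.8 m
D: √((248.3)² + (412.4)²) = √(61652.890 + 170073.760) = 481.4 m
E: √((-169.8)² + (-414.6)²) = √(28832.040 + 171893.160) = 448.0 m
F: √((-658.5)² + (-21.0)²) = √(433622.250 + 441.000) = 658.8 m
G: √((-364.6)² + (87.0)²) = √(132933.160 + 7569.000) = 374.8 m
H: √((314.5)² + (-405.0)²) = √(98910.250 + 164025.000) = 512.8 m
Threshold 530 m: G (374.8 m), E (448.0 m), D (481.4 m), H (512.8 m) are within range.

G, E, D, H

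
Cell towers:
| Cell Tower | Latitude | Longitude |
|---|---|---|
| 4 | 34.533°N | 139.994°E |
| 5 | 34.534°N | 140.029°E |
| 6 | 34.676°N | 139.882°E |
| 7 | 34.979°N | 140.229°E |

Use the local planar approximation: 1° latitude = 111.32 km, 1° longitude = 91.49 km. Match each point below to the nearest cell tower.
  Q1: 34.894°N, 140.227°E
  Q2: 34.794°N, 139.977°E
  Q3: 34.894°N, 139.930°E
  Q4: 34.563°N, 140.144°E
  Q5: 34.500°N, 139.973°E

Q1 at 34.894°N, 140.227°E:
  4: √((-0.361·111.32)² + (-0.233·91.49)²) = √(1614.95639 + 454.42174) = 45.490 km
  5: √((-0.360·111.32)² + (-0.198·91.49)²) = √(1606.02166 + 328.15395) = 43.979 km
  6: √((-0.218·111.32)² + (-0.345·91.49)²) = √(588.92418 + 996.28925) = 39.815 km
  7: √((0.085·111.32)² + (0.002·91.49)²) = √(89.53323 + 0.03348) = 9.464 km
  → nearest: 7 (9.464 km)
Q2 at 34.794°N, 139.977°E:
  4: √((-0.261·111.32)² + (0.017·91.49)²) = √(844.16513 + 2.41905) = 29.096 km
  5: √((-0.260·111.32)² + (0.052·91.49)²) = √(837.70883 + 22.63362) = 29.332 km
  6: √((-0.118·111.32)² + (-0.095·91.49)²) = √(172.54819 + 75.54304) = 15.751 km
  7: √((0.185·111.32)² + (0.252·91.49)²) = √(424.12107 + 531.55516) = 30.914 km
  → nearest: 6 (15.751 km)
Q3 at 34.894°N, 139.930°E:
  4: √((-0.361·111.32)² + (0.064·91.49)²) = √(1614.95639 + 34.28524) = 40.611 km
  5: √((-0.360·111.32)² + (0.099·91.49)²) = √(1606.02166 + 82.03849) = 41.086 km
  6: √((-0.218·111.32)² + (-0.048·91.49)²) = √(588.92418 + 19.28545) = 24.662 km
  7: √((0.085·111.32)² + (0.299·91.49)²) = √(89.53323 + 748.32393) = 28.946 km
  → nearest: 6 (24.662 km)
Q4 at 34.563°N, 140.144°E:
  4: √((-0.030·111.32)² + (-0.150·91.49)²) = √(11.15293 + 188.33445) = 14.124 km
  5: √((-0.029·111.32)² + (-0.115·91.49)²) = √(10.42179 + 110.69881) = 11.005 km
  6: √((0.113·111.32)² + (-0.262·91.49)²) = √(158.23527 + 574.57912) = 27.071 km
  7: √((0.416·111.32)² + (0.085·91.49)²) = √(2144.53460 + 60.47629) = 46.958 km
  → nearest: 5 (11.005 km)
Q5 at 34.500°N, 139.973°E:
  4: √((0.033·111.32)² + (0.021·91.49)²) = √(13.49504 + 3.69136) = 4.146 km
  5: √((0.034·111.32)² + (0.056·91.49)²) = √(14.32532 + 26.24964) = 6.370 km
  6: √((0.176·111.32)² + (-0.091·91.49)²) = √(383.85900 + 69.31545) = 21.288 km
  7: √((0.479·111.32)² + (0.256·91.49)²) = √(2843.26554 + 548.56385) = 58.239 km
  → nearest: 4 (4.146 km)

Q1→7; Q2→6; Q3→6; Q4→5; Q5→4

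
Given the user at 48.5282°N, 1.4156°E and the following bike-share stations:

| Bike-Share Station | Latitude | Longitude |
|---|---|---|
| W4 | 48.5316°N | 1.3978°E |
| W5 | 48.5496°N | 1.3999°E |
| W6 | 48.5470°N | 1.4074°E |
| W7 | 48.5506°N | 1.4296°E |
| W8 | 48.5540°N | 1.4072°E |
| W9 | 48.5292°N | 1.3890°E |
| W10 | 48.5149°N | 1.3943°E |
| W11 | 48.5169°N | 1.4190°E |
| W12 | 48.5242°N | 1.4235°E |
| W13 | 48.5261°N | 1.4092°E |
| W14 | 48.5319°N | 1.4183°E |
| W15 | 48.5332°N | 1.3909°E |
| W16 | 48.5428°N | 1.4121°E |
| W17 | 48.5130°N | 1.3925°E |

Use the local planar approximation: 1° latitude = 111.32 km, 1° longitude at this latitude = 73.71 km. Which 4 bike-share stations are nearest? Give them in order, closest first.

Distances from 48.5282°N, 1.4156°E:
W4: 1.3655 km
W5: 2.6485 km
W6: 2.1783 km
W7: 2.6987 km
W8: 2.9380 km
W9: 1.9638 km
W10: 2.1580 km
W11: 1.2826 km
W12: 0.7330 km
W13: 0.5265 km
W14: 0.4574 km
W15: 1.9038 km
W16: 1.6456 km
W17: 2.4005 km
Sorted: W14 (0.4574 km) < W13 (0.5265 km) < W12 (0.7330 km) < W11 (1.2826 km) < W4 (1.3655 km) < W16 (1.6456 km) < …

W14, W13, W12, W11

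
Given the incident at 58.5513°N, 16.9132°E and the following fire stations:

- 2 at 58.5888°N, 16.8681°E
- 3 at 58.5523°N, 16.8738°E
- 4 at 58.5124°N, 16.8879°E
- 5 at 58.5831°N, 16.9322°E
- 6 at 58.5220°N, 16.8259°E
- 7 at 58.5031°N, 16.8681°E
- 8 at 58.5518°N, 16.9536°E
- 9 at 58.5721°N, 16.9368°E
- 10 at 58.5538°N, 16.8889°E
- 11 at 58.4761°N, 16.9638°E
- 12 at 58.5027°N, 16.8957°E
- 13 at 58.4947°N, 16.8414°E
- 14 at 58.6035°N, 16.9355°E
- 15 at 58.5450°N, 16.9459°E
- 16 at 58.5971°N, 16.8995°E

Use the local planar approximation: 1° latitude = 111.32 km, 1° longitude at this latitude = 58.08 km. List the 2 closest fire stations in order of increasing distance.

Distances from 58.5513°N, 16.9132°E:
2: 4.9283 km
3: 2.2911 km
4: 4.5729 km
5: 3.7080 km
6: 6.0289 km
7: 5.9709 km
8: 2.3471 km
9: 2.6907 km
10: 1.4385 km
11: 8.8721 km
12: 5.5048 km
13: 7.5557 km
14: 5.9535 km
15: 2.0246 km
16: 5.1602 km
Sorted: 10 (1.4385 km) < 15 (2.0246 km) < 3 (2.2911 km) < 8 (2.3471 km) < …

10, 15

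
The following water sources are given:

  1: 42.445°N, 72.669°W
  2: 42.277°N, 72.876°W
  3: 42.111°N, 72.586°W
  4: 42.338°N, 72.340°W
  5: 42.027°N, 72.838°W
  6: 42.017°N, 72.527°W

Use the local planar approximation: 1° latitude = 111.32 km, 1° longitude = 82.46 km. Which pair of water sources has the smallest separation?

3 and 6

Pairwise distances:
1–2: √((-0.168·111.32)² + (-0.207·82.46)²) = √(349.75583 + 291.35827) = 25.320 km
1–3: √((-0.334·111.32)² + (0.083·82.46)²) = √(1382.41784 + 46.84280) = 37.806 km
1–4: √((-0.107·111.32)² + (0.329·82.46)²) = √(141.87764 + 736.00109) = 29.629 km
1–5: √((-0.418·111.32)² + (-0.169·82.46)²) = √(2165.20469 + 194.20485) = 48.574 km
1–6: √((-0.428·111.32)² + (0.142·82.46)²) = √(2270.04221 + 137.10817) = 49.063 km
2–3: √((-0.166·111.32)² + (0.290·82.46)²) = √(341.47788 + 571.85070) = 30.221 km
2–4: √((0.061·111.32)² + (0.536·82.46)²) = √(46.11116 + 1953.51271) = 44.717 km
2–5: √((-0.250·111.32)² + (0.038·82.46)²) = √(774.50890 + 9.81870) = 28.006 km
2–6: √((-0.260·111.32)² + (0.349·82.46)²) = √(837.70883 + 828.20436) = 40.816 km
3–4: √((0.227·111.32)² + (0.246·82.46)²) = √(638.55471 + 411.48772) = 32.404 km
3–5: √((-0.084·111.32)² + (-0.252·82.46)²) = √(87.43896 + 431.80508) = 22.787 km
3–6: √((-0.094·111.32)² + (0.059·82.46)²) = √(109.49697 + 23.66959) = 11.540 km
4–5: √((-0.311·111.32)² + (-0.498·82.46)²) = √(1198.58041 + 1686.34080) = 53.711 km
4–6: √((-0.321·111.32)² + (-0.187·82.46)²) = √(1276.89875 + 237.77702) = 38.919 km
5–6: √((-0.010·111.32)² + (0.311·82.46)²) = √(1.23921 + 657.66910) = 25.669 km
Closest pair: 3–6 at 11.540 km.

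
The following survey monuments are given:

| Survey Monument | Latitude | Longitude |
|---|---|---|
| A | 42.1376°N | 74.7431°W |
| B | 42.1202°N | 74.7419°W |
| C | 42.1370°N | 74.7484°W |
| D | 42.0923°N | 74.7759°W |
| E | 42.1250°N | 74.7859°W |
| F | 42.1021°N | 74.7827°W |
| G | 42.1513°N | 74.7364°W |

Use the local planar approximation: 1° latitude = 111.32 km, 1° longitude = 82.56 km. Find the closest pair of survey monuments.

Pairwise distances:
A–B: 1.9395 km
A–C: 0.4426 km
A–D: 5.7239 km
A–E: 3.8018 km
A–F: 5.1289 km
A–G: 1.6223 km
B–C: 1.9456 km
B–D: 4.1864 km
B–E: 3.6717 km
B–F: 3.9251 km
B–G: 3.4917 km
C–D: 5.4695 km
C–E: 3.3719 km
C–F: 4.8076 km
C–G: 1.8750 km
D–E: 3.7326 km
D–F: 1.2269 km
D–G: 7.3329 km
E–F: 2.5629 km
E–G: 5.0272 km
F–G: 6.6790 km
Closest pair: A–C at 0.4426 km.

A and C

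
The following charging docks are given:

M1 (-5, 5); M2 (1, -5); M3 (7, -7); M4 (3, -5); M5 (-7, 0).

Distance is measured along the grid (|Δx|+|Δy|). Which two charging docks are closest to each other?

M2 and M4

Pairwise distances:
M1–M2: 16
M1–M3: 24
M1–M4: 18
M1–M5: 7
M2–M3: 8
M2–M4: 2
M2–M5: 13
M3–M4: 6
M3–M5: 21
M4–M5: 15
Closest pair: M2–M4 at 2.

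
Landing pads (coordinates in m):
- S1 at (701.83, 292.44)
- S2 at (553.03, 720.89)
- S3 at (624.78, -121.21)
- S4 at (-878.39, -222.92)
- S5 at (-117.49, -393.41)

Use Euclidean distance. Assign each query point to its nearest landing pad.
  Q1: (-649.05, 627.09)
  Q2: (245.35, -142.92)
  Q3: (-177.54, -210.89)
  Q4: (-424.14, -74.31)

Q1 at (-649.05, 627.09):
  S1: √((1350.88)² + (-334.65)²) = √(1824876.7744 + 111990.6225) = 1391.71 m
  S2: √((1202.08)² + (93.80)²) = √(1444996.3264 + 8798.4400) = 1205.73 m
  S3: √((1273.83)² + (-748.30)²) = √(1622642.8689 + 559952.8900) = 1477.36 m
  S4: √((-229.34)² + (-850.01)²) = √(52596.8356 + 722517.0001) = 880.41 m
  S5: √((531.56)² + (-1020.50)²) = √(282556.0336 + 1041420.2500) = 1150.64 m
  → nearest: S4 (880.41 m)
Q2 at (245.35, -142.92):
  S1: √((456.48)² + (435.36)²) = √(208373.9904 + 189538.3296) = 630.80 m
  S2: √((307.68)² + (863.81)²) = √(94666.9824 + 746167.7161) = 916.97 m
  S3: √((379.43)² + (21.71)²) = √(143967.1249 + 471.3241) = 380.05 m
  S4: √((-1123.74)² + (-80.00)²) = √(1262791.5876 + 6400.0000) = 1126.58 m
  S5: √((-362.84)² + (-250.49)²) = √(131652.8656 + 62745.2401) = 440.91 m
  → nearest: S3 (380.05 m)
Q3 at (-177.54, -210.89):
  S1: √((879.37)² + (503.33)²) = √(773291.5969 + 253341.0889) = 1013.23 m
  S2: √((730.57)² + (931.78)²) = √(533732.5249 + 868213.9684) = 1184.04 m
  S3: √((802.32)² + (89.68)²) = √(643717.3824 + 8042.5024) = 807.32 m
  S4: √((-700.85)² + (-12.03)²) = √(491190.7225 + 144.7209) = 700.95 m
  S5: √((60.05)² + (-182.52)²) = √(3606.0025 + 33313.5504) = 192.14 m
  → nearest: S5 (192.14 m)
Q4 at (-424.14, -74.31):
  S1: √((1125.97)² + (366.75)²) = √(1267808.4409 + 134505.5625) = 1184.19 m
  S2: √((977.17)² + (795.20)²) = √(954861.2089 + 632343.0400) = 1259.84 m
  S3: √((1048.92)² + (-46.90)²) = √(1100233.1664 + 2199.6100) = 1049.97 m
  S4: √((-454.25)² + (-148.61)²) = √(206343.0625 + 22084.9321) = 477.94 m
  S5: √((306.65)² + (-319.10)²) = √(94034.2225 + 101824.8100) = 442.56 m
  → nearest: S5 (442.56 m)

Q1→S4; Q2→S3; Q3→S5; Q4→S5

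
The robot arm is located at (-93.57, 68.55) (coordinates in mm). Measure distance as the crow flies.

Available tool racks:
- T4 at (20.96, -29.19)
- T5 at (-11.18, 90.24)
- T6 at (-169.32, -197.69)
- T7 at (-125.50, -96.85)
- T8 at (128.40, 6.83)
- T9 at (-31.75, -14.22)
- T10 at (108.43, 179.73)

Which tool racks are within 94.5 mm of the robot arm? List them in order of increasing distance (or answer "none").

T5

Distances from (-93.57, 68.55):
T4: √((114.53)² + (-97.74)²) = √(13117.1209 + 9553.1076) = 150.57 mm
T5: √((82.39)² + (21.69)²) = √(6788.1121 + 470.4561) = 85.20 mm
T6: √((-75.75)² + (-266.24)²) = √(5738.0625 + 70883.7376) = 276.81 mm
T7: √((-31.93)² + (-165.40)²) = √(1019.5249 + 27357.1600) = 168.45 mm
T8: √((221.97)² + (-61.72)²) = √(49270.6809 + 3809.3584) = 230.39 mm
T9: √((61.82)² + (-82.77)²) = √(3821.7124 + 6850.8729) = 103.31 mm
T10: √((202.00)² + (111.18)²) = √(40804.0000 + 12360.9924) = 230.58 mm
Threshold 94.5 mm: T5 (85.20 mm) is within range.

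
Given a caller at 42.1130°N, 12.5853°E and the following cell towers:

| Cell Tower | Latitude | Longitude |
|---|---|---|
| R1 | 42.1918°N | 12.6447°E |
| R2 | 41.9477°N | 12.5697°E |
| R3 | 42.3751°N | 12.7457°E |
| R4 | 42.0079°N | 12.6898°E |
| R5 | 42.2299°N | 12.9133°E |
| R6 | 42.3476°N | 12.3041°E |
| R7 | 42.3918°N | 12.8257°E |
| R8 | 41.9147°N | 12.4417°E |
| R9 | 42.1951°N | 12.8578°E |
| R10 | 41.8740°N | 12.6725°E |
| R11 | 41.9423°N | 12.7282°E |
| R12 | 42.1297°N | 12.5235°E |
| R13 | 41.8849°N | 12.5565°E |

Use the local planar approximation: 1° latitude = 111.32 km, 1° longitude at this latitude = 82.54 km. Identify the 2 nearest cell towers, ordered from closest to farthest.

R12, R1

Distances from 42.1130°N, 12.5853°E:
R1: √((0.0788·111.32)² + (0.0594·82.54)²) = √(76.948265 + 24.038193) = 10.0492 km
R2: √((-0.1653·111.32)² + (-0.0156·82.54)²) = √(338.604014 + 1.657976) = 18.4462 km
R3: √((0.2621·111.32)² + (0.1604·82.54)²) = √(851.295695 + 175.282136) = 32.0403 km
R4: √((-0.1051·111.32)² + (0.1045·82.54)²) = √(136.883729 + 74.398043) = 14.5355 km
R5: √((0.1169·111.32)² + (0.3280·82.54)²) = √(169.346185 + 732.953827) = 30.0383 km
R6: √((0.2346·111.32)² + (-0.2812·82.54)²) = √(682.028324 + 538.715612) = 34.9391 km
R7: √((0.2788·111.32)² + (0.2404·82.54)²) = √(963.234289 + 393.729410) = 36.8370 km
R8: √((-0.1983·111.32)² + (-0.1436·82.54)²) = √(487.294852 + 140.487540) = 25.0556 km
R9: √((0.0821·111.32)² + (0.2725·82.54)²) = √(83.528121 + 505.896812) = 24.2781 km
R10: √((-0.2390·111.32)² + (0.0872·82.54)²) = √(707.851566 + 51.803834) = 27.5618 km
R11: √((-0.1707·111.32)² + (0.1429·82.54)²) = √(361.088317 + 139.121223) = 22.3654 km
R12: √((0.0167·111.32)² + (-0.0618·82.54)²) = √(3.456045 + 26.019915) = 5.4292 km
R13: √((-0.2281·111.32)² + (-0.0288·82.54)²) = √(644.758336 + 5.650852) = 25.5031 km
Sorted: R12 (5.4292 km) < R1 (10.0492 km) < R4 (14.5355 km) < R2 (18.4462 km) < …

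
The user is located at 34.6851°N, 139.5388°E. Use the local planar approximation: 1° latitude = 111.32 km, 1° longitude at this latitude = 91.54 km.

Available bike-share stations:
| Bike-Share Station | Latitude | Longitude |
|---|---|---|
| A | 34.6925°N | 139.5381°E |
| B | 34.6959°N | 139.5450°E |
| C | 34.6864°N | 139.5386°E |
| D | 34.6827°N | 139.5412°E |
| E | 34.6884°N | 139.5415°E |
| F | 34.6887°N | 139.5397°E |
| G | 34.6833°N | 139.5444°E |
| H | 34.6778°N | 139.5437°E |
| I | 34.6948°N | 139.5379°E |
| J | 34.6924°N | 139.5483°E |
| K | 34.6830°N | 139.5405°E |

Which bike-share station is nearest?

Distances from 34.6851°N, 139.5388°E:
A: √((0.0074·111.32)² + (-0.0007·91.54)²) = √(0.678594 + 0.004106) = 0.8263 km
B: √((0.0108·111.32)² + (0.0062·91.54)²) = √(1.445419 + 0.322111) = 1.3295 km
C: √((0.0013·111.32)² + (-0.0002·91.54)²) = √(0.020943 + 0.000335) = 0.1459 km
D: √((-0.0024·111.32)² + (0.0024·91.54)²) = √(0.071379 + 0.048266) = 0.3459 km
E: √((0.0033·111.32)² + (0.0027·91.54)²) = √(0.134950 + 0.061087) = 0.4428 km
F: √((0.0036·111.32)² + (0.0009·91.54)²) = √(0.160602 + 0.006787) = 0.4091 km
G: √((-0.0018·111.32)² + (0.0056·91.54)²) = √(0.040151 + 0.262783) = 0.5504 km
H: √((-0.0073·111.32)² + (0.0049·91.54)²) = √(0.660377 + 0.201194) = 0.9282 km
I: √((0.0097·111.32)² + (-0.0009·91.54)²) = √(1.165977 + 0.006787) = 1.0829 km
J: √((0.0073·111.32)² + (0.0095·91.54)²) = √(0.660377 + 0.756256) = 1.1902 km
K: √((-0.0021·111.32)² + (0.0017·91.54)²) = √(0.054649 + 0.024217) = 0.2808 km
Minimum: C at 0.1459 km.

C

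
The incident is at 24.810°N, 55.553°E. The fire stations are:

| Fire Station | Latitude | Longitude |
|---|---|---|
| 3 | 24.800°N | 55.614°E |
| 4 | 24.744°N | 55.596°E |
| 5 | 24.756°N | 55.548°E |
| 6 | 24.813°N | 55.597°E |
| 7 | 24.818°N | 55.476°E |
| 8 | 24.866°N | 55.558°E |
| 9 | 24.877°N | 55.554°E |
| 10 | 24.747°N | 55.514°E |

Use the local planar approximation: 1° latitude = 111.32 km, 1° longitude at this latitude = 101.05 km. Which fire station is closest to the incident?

Distances from 24.810°N, 55.553°E:
3: 6.264 km
4: 8.536 km
5: 6.032 km
6: 4.459 km
7: 7.832 km
8: 6.254 km
9: 7.459 km
10: 8.045 km
Minimum: 6 at 4.459 km.

6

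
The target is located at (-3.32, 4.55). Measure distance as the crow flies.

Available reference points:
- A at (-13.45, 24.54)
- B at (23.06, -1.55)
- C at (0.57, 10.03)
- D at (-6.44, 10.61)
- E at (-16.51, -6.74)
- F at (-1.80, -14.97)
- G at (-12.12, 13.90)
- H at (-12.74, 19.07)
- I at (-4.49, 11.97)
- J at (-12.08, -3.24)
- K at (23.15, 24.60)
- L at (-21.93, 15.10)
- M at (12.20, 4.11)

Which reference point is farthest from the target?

K

Distances from (-3.32, 4.55):
A: 22.41
B: 27.08
C: 6.72
D: 6.82
E: 17.36
F: 19.58
G: 12.84
H: 17.31
I: 7.51
J: 11.72
K: 33.21
L: 21.39
M: 15.53
Maximum: K at 33.21.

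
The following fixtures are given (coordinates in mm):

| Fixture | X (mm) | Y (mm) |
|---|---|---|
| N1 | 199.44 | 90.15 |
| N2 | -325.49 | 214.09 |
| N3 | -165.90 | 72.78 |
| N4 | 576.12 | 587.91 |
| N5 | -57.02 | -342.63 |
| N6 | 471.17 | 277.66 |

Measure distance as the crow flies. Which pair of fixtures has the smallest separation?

Pairwise distances:
N2–N3: √((159.59)² + (-141.31)²) = √(25468.9681 + 19968.5161) = 213.16 mm
N4–N6: √((-104.95)² + (-310.25)²) = √(11014.5025 + 96255.0625) = 327.52 mm
N1–N6: √((271.73)² + (187.51)²) = √(73837.1929 + 35160.0001) = 330.15 mm
N1–N3: √((-365.34)² + (-17.37)²) = √(133473.3156 + 301.7169) = 365.75 mm
N3–N5: √((108.88)² + (-415.41)²) = √(11854.8544 + 172565.4681) = 429.44 mm
N1–N5: √((-256.46)² + (-432.78)²) = √(65771.7316 + 187298.5284) = 503.06 mm
N1–N2: √((-524.93)² + (123.94)²) = √(275551.5049 + 15361.1236) = 539.36 mm
N2–N5: √((268.47)² + (-556.72)²) = √(72076.1409 + 309937.1584) = 618.07 mm
N1–N4: √((376.68)² + (497.76)²) = √(141887.8224 + 247765.0176) = 624.22 mm
N3–N6: √((637.07)² + (204.88)²) = √(405858.1849 + 41975.8144) = 669.20 mm
N2–N6: √((796.66)² + (63.57)²) = √(634667.1556 + 4041.1449) = 799.19 mm
N5–N6: √((528.19)² + (620.29)²) = √(278984.6761 + 384759.6841) = 814.71 mm
N3–N4: √((742.02)² + (515.13)²) = √(550593.6804 + 265358.9169) = 903.30 mm
N2–N4: √((901.61)² + (373.82)²) = √(812900.5921 + 139741.3924) = 976.03 mm
N4–N5: √((-633.14)² + (-930.54)²) = √(400866.2596 + 865904.6916) = 1125.51 mm
Closest pair: N2–N3 at 213.16 mm.

N2 and N3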